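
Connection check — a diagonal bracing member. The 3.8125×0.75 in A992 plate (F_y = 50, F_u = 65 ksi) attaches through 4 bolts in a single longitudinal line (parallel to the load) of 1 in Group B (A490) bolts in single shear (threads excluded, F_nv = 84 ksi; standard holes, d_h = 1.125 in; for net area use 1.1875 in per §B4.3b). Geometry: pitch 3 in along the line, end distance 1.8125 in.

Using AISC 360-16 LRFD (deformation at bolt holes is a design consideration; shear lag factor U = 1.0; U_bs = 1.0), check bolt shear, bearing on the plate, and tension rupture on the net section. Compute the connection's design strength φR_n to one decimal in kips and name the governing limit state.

96.0 kips (net-section rupture governs)

Bolt shear: A_b = π(1)²/4 = 0.7854 in². φR_n = 0.75 × 84 × 0.7854 × 4 × 1 = 197.9 kips.
Bearing (0.75 in plate, F_u = 65 ksi): end bolts L_c = 1.8125 − 1.125/2 = 1.25, R_n = min(1.2×1.25×0.75×65, 2.4×1×0.75×65) = 73.125 kips/bolt; interior L_c = 3 − 1.125 = 1.875, R_n = 109.69 kips/bolt. φR_n = 0.75 × (1×73.125 + 3×109.69) = 301.6 kips.
Tension rupture (net): A_n = (3.8125 − 1×1.1875)×0.75 = 1.9688 in² (U = 1.0, A_e = A_n). φR_n = 0.75 × 65 × 1.9688 = 96.0 kips.
Governing: min(197.9, 301.6, 96.0) = 96.0 kips → net-section rupture.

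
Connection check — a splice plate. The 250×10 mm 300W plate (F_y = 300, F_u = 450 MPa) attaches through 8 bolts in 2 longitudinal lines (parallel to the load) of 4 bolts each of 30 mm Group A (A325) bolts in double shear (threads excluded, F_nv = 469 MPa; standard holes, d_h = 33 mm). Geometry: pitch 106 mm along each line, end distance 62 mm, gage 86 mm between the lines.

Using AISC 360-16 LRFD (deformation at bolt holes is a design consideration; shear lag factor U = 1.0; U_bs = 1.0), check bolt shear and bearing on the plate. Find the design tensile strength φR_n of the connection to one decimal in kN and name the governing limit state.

1826.6 kN (bearing governs)

Bolt shear: A_b = π(30)²/4 = 706.86 mm². φR_n = 0.75 × 469 × 706.86 × 8 × 2 = 3978.2 kN.
Bearing (10 mm plate, F_u = 450 MPa): end bolts L_c = 62 − 33/2 = 45.5, R_n = min(1.2×45.5×10×450, 2.4×30×10×450) = 245.7 kN/bolt; interior L_c = 106 − 33 = 73, R_n = 324 kN/bolt. φR_n = 0.75 × (2×245.7 + 6×324) = 1826.6 kN.
Governing: min(3978.2, 1826.6) = 1826.6 kN → bearing.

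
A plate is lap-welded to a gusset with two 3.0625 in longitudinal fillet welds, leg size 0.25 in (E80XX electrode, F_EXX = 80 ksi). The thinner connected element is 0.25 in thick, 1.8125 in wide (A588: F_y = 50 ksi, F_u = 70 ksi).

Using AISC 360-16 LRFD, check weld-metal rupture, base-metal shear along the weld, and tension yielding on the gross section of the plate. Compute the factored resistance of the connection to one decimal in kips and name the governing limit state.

20.4 kips (gross-section yield governs)

Weld metal: throat = 0.707×0.25 = 0.17675 in, L = 2×3.0625 = 6.125 in. φR_n = 0.75 × 0.6 × 80 × 0.17675 × 6.125 = 39.0 kips.
Base metal shear (0.25 in plate): yield φR_n = 1.0×0.6×50×0.25×6.125 = 45.9 kips; rupture φR_n = 0.75×0.6×70×0.25×6.125 = 48.2 kips; take 45.9 kips (yield).
Tension yield (gross): A_g = 1.8125×0.25 = 0.45313 in². φR_n = 0.90 × 50 × 0.45313 = 20.4 kips.
Governing: min(39.0, 45.9, 20.4) = 20.4 kips → gross-section yield.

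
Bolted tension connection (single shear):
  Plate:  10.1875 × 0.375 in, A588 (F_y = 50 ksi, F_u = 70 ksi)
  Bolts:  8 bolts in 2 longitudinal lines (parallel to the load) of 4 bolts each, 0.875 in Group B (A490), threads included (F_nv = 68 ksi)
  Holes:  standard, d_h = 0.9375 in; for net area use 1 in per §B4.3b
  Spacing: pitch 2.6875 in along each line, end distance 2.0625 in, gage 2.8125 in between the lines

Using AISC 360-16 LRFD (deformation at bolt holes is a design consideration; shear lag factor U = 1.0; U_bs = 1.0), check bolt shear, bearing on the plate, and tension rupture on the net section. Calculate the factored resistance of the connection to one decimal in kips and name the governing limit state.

161.2 kips (net-section rupture governs)

Bolt shear: A_b = π(0.875)²/4 = 0.60132 in². φR_n = 0.75 × 68 × 0.60132 × 8 × 1 = 245.3 kips.
Bearing (0.375 in plate, F_u = 70 ksi): end bolts L_c = 2.0625 − 0.9375/2 = 1.59375, R_n = min(1.2×1.59375×0.375×70, 2.4×0.875×0.375×70) = 50.203 kips/bolt; interior L_c = 2.6875 − 0.9375 = 1.75, R_n = 55.125 kips/bolt. φR_n = 0.75 × (2×50.203 + 6×55.125) = 323.4 kips.
Tension rupture (net): A_n = (10.1875 − 2×1)×0.375 = 3.0703 in² (U = 1.0, A_e = A_n). φR_n = 0.75 × 70 × 3.0703 = 161.2 kips.
Governing: min(245.3, 323.4, 161.2) = 161.2 kips → net-section rupture.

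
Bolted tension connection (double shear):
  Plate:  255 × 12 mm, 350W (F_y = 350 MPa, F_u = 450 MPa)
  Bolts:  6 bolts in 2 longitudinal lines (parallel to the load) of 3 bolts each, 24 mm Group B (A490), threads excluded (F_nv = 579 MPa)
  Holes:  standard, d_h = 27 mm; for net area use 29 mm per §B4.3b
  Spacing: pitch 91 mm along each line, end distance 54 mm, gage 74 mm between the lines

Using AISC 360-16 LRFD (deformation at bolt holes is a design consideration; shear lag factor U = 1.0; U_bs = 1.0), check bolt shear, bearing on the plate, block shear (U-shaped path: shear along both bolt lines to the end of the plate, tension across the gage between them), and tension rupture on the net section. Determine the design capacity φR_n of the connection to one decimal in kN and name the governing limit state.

797.9 kN (net-section rupture governs)

Bolt shear: A_b = π(24)²/4 = 452.39 mm². φR_n = 0.75 × 579 × 452.39 × 6 × 2 = 2357.4 kN.
Bearing (12 mm plate, F_u = 450 MPa): end bolts L_c = 54 − 27/2 = 40.5, R_n = min(1.2×40.5×12×450, 2.4×24×12×450) = 262.44 kN/bolt; interior L_c = 91 − 27 = 64, R_n = 311.04 kN/bolt. φR_n = 0.75 × (2×262.44 + 4×311.04) = 1326.8 kN.
Block shear: shear path 2×[54+2×91] = 2×236 mm, A_gv = 5664, A_nv = 2×(236 − 2.5×29)×12 = 3924 mm²; tension across gage: (74 − 1×29)×12 = 540 mm². R_n = min(0.6×450×3924, 0.6×350×5664) + 1.0×450×540 = min(1059.5, 1189.4) + 243 = 1302.5 kN. φR_n = 0.75 × 1302.5 = 976.9 kN.
Tension rupture (net): A_n = (255 − 2×29)×12 = 2364 mm² (U = 1.0, A_e = A_n). φR_n = 0.75 × 450 × 2364 = 797.9 kN.
Governing: min(2357.4, 1326.8, 976.9, 797.9) = 797.9 kN → net-section rupture.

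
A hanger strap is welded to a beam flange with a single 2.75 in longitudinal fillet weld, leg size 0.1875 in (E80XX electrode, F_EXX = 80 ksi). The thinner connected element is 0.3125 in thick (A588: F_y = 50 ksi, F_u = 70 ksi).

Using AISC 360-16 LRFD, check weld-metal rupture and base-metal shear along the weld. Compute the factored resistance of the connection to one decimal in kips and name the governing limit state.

13.1 kips (weld metal governs)

Weld metal: throat = 0.707×0.1875 = 0.13256 in, L = 2.75 in. φR_n = 0.75 × 0.6 × 80 × 0.13256 × 2.75 = 13.1 kips.
Base metal shear (0.3125 in plate): yield φR_n = 1.0×0.6×50×0.3125×2.75 = 25.8 kips; rupture φR_n = 0.75×0.6×70×0.3125×2.75 = 27.1 kips; take 25.8 kips (yield).
Governing: min(13.1, 25.8) = 13.1 kips → weld metal.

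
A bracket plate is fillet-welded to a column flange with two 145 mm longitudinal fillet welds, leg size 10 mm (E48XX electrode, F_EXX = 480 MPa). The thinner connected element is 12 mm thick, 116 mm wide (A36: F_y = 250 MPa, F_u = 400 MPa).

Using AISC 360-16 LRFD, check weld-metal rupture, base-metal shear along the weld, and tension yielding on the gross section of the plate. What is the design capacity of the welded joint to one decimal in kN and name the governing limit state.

313.2 kN (gross-section yield governs)

Weld metal: throat = 0.707×10 = 7.07 mm, L = 2×145 = 290 mm. φR_n = 0.75 × 0.6 × 480 × 7.07 × 290 = 442.9 kN.
Base metal shear (12 mm plate): yield φR_n = 1.0×0.6×250×12×290 = 522.0 kN; rupture φR_n = 0.75×0.6×400×12×290 = 626.4 kN; take 522.0 kN (yield).
Tension yield (gross): A_g = 116×12 = 1392 mm². φR_n = 0.90 × 250 × 1392 = 313.2 kN.
Governing: min(442.9, 522.0, 313.2) = 313.2 kN → gross-section yield.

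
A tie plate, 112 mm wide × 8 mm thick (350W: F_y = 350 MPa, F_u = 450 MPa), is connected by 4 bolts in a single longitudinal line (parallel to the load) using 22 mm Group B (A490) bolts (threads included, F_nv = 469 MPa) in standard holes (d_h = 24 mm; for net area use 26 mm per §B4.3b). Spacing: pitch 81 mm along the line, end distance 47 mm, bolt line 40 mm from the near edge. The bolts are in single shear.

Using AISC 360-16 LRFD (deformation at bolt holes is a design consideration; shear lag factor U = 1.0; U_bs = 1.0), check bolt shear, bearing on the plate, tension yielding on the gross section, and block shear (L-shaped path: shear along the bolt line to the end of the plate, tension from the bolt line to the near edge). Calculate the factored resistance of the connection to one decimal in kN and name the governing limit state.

Bolt shear: A_b = π(22)²/4 = 380.13 mm². φR_n = 0.75 × 469 × 380.13 × 4 × 1 = 534.8 kN.
Bearing (8 mm plate, F_u = 450 MPa): end bolts L_c = 47 − 24/2 = 35, R_n = min(1.2×35×8×450, 2.4×22×8×450) = 151.2 kN/bolt; interior L_c = 81 − 24 = 57, R_n = 190.08 kN/bolt. φR_n = 0.75 × (1×151.2 + 3×190.08) = 541.1 kN.
Tension yield (gross): A_g = 112×8 = 896 mm². φR_n = 0.90 × 350 × 896 = 282.2 kN.
Block shear: shear path 1×[47+3×81] = 1×290 mm, A_gv = 2320, A_nv = 1×(290 − 3.5×26)×8 = 1592 mm²; tension to near edge: (40 − 0.5×26)×8 = 216 mm². R_n = min(0.6×450×1592, 0.6×350×2320) + 1.0×450×216 = min(429.84, 487.2) + 97.2 = 527.04 kN. φR_n = 0.75 × 527.04 = 395.3 kN.
Governing: min(534.8, 541.1, 282.2, 395.3) = 282.2 kN → gross-section yield.

282.2 kN (gross-section yield governs)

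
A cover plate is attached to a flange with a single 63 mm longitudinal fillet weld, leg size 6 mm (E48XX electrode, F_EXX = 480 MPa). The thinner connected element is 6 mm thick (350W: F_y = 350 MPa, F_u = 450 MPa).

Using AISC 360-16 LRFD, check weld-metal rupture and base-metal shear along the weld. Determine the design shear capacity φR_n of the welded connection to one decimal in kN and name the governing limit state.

Weld metal: throat = 0.707×6 = 4.242 mm, L = 63 mm. φR_n = 0.75 × 0.6 × 480 × 4.242 × 63 = 57.7 kN.
Base metal shear (6 mm plate): yield φR_n = 1.0×0.6×350×6×63 = 79.4 kN; rupture φR_n = 0.75×0.6×450×6×63 = 76.5 kN; take 76.5 kN (rupture).
Governing: min(57.7, 76.5) = 57.7 kN → weld metal.

57.7 kN (weld metal governs)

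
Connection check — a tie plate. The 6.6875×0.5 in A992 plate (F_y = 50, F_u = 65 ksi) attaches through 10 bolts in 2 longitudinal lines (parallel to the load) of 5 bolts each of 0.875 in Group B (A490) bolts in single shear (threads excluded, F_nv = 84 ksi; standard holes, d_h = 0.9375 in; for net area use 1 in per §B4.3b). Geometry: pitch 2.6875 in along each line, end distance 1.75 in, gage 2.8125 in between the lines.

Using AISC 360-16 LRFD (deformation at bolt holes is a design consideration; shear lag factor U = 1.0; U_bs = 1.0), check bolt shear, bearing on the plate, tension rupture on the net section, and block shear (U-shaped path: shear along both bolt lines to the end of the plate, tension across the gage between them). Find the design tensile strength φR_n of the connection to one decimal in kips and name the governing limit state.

Bolt shear: A_b = π(0.875)²/4 = 0.60132 in². φR_n = 0.75 × 84 × 0.60132 × 10 × 1 = 378.8 kips.
Bearing (0.5 in plate, F_u = 65 ksi): end bolts L_c = 1.75 − 0.9375/2 = 1.28125, R_n = min(1.2×1.28125×0.5×65, 2.4×0.875×0.5×65) = 49.969 kips/bolt; interior L_c = 2.6875 − 0.9375 = 1.75, R_n = 68.25 kips/bolt. φR_n = 0.75 × (2×49.969 + 8×68.25) = 484.5 kips.
Tension rupture (net): A_n = (6.6875 − 2×1)×0.5 = 2.3438 in² (U = 1.0, A_e = A_n). φR_n = 0.75 × 65 × 2.3438 = 114.3 kips.
Block shear: shear path 2×[1.75+4×2.6875] = 2×12.5 in, A_gv = 12.5, A_nv = 2×(12.5 − 4.5×1)×0.5 = 8 in²; tension across gage: (2.8125 − 1×1)×0.5 = 0.90625 in². R_n = min(0.6×65×8, 0.6×50×12.5) + 1.0×65×0.90625 = min(312, 375) + 58.906 = 370.91 kips. φR_n = 0.75 × 370.91 = 278.2 kips.
Governing: min(378.8, 484.5, 114.3, 278.2) = 114.3 kips → net-section rupture.

114.3 kips (net-section rupture governs)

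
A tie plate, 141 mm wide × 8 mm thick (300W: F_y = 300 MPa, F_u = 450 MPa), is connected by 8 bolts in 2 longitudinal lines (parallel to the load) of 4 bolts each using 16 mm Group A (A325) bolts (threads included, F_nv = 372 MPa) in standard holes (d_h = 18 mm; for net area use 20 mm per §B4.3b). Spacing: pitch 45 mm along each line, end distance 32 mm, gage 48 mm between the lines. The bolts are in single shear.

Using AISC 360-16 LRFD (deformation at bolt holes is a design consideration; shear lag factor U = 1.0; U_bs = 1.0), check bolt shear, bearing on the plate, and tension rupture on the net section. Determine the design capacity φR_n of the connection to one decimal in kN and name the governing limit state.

Bolt shear: A_b = π(16)²/4 = 201.06 mm². φR_n = 0.75 × 372 × 201.06 × 8 × 1 = 448.8 kN.
Bearing (8 mm plate, F_u = 450 MPa): end bolts L_c = 32 − 18/2 = 23, R_n = min(1.2×23×8×450, 2.4×16×8×450) = 99.36 kN/bolt; interior L_c = 45 − 18 = 27, R_n = 116.64 kN/bolt. φR_n = 0.75 × (2×99.36 + 6×116.64) = 673.9 kN.
Tension rupture (net): A_n = (141 − 2×20)×8 = 808 mm² (U = 1.0, A_e = A_n). φR_n = 0.75 × 450 × 808 = 272.7 kN.
Governing: min(448.8, 673.9, 272.7) = 272.7 kN → net-section rupture.

272.7 kN (net-section rupture governs)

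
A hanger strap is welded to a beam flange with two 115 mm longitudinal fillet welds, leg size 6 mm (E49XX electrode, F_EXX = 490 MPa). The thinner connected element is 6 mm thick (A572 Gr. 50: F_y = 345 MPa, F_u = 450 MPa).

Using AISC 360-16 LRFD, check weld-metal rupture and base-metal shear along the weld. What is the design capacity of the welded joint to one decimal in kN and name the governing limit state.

Weld metal: throat = 0.707×6 = 4.242 mm, L = 2×115 = 230 mm. φR_n = 0.75 × 0.6 × 490 × 4.242 × 230 = 215.1 kN.
Base metal shear (6 mm plate): yield φR_n = 1.0×0.6×345×6×230 = 285.7 kN; rupture φR_n = 0.75×0.6×450×6×230 = 279.5 kN; take 279.5 kN (rupture).
Governing: min(215.1, 279.5) = 215.1 kN → weld metal.

215.1 kN (weld metal governs)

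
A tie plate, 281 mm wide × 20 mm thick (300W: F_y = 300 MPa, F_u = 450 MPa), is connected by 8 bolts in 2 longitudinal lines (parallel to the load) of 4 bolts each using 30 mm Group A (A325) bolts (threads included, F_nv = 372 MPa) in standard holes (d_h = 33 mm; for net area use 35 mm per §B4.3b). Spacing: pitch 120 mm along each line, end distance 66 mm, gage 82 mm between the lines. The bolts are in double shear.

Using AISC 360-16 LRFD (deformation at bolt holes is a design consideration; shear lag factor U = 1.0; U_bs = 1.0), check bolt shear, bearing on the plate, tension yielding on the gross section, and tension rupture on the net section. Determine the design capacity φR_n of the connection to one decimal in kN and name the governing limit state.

Bolt shear: A_b = π(30)²/4 = 706.86 mm². φR_n = 0.75 × 372 × 706.86 × 8 × 2 = 3155.4 kN.
Bearing (20 mm plate, F_u = 450 MPa): end bolts L_c = 66 − 33/2 = 49.5, R_n = min(1.2×49.5×20×450, 2.4×30×20×450) = 534.6 kN/bolt; interior L_c = 120 − 33 = 87, R_n = 648 kN/bolt. φR_n = 0.75 × (2×534.6 + 6×648) = 3717.9 kN.
Tension yield (gross): A_g = 281×20 = 5620 mm². φR_n = 0.90 × 300 × 5620 = 1517.4 kN.
Tension rupture (net): A_n = (281 − 2×35)×20 = 4220 mm² (U = 1.0, A_e = A_n). φR_n = 0.75 × 450 × 4220 = 1424.3 kN.
Governing: min(3155.4, 3717.9, 1517.4, 1424.3) = 1424.3 kN → net-section rupture.

1424.3 kN (net-section rupture governs)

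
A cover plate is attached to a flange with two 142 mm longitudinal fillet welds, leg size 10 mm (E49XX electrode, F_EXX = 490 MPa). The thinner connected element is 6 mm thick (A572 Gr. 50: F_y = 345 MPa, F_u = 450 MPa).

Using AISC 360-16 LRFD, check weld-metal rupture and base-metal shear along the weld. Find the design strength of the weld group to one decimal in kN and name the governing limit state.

Weld metal: throat = 0.707×10 = 7.07 mm, L = 2×142 = 284 mm. φR_n = 0.75 × 0.6 × 490 × 7.07 × 284 = 442.7 kN.
Base metal shear (6 mm plate): yield φR_n = 1.0×0.6×345×6×284 = 352.7 kN; rupture φR_n = 0.75×0.6×450×6×284 = 345.1 kN; take 345.1 kN (rupture).
Governing: min(442.7, 345.1) = 345.1 kN → base-metal shear.

345.1 kN (base-metal shear governs)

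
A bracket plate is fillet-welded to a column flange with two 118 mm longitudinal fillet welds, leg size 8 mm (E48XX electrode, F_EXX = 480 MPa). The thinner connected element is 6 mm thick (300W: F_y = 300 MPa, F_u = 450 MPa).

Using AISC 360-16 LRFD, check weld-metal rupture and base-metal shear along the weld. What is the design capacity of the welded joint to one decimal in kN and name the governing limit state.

Weld metal: throat = 0.707×8 = 5.656 mm, L = 2×118 = 236 mm. φR_n = 0.75 × 0.6 × 480 × 5.656 × 236 = 288.3 kN.
Base metal shear (6 mm plate): yield φR_n = 1.0×0.6×300×6×236 = 254.9 kN; rupture φR_n = 0.75×0.6×450×6×236 = 286.7 kN; take 254.9 kN (yield).
Governing: min(288.3, 254.9) = 254.9 kN → base-metal shear.

254.9 kN (base-metal shear governs)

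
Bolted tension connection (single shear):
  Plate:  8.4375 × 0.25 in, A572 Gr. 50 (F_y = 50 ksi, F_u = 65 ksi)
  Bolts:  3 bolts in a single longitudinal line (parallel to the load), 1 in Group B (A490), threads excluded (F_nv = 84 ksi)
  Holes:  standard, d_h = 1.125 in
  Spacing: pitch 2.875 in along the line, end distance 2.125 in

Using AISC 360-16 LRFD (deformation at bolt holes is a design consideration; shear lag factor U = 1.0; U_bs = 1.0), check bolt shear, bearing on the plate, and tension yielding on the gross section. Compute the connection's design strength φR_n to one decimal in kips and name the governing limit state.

74.0 kips (bearing governs)

Bolt shear: A_b = π(1)²/4 = 0.7854 in². φR_n = 0.75 × 84 × 0.7854 × 3 × 1 = 148.4 kips.
Bearing (0.25 in plate, F_u = 65 ksi): end bolts L_c = 2.125 − 1.125/2 = 1.5625, R_n = min(1.2×1.5625×0.25×65, 2.4×1×0.25×65) = 30.469 kips/bolt; interior L_c = 2.875 − 1.125 = 1.75, R_n = 34.125 kips/bolt. φR_n = 0.75 × (1×30.469 + 2×34.125) = 74.0 kips.
Tension yield (gross): A_g = 8.4375×0.25 = 2.1094 in². φR_n = 0.90 × 50 × 2.1094 = 94.9 kips.
Governing: min(148.4, 74.0, 94.9) = 74.0 kips → bearing.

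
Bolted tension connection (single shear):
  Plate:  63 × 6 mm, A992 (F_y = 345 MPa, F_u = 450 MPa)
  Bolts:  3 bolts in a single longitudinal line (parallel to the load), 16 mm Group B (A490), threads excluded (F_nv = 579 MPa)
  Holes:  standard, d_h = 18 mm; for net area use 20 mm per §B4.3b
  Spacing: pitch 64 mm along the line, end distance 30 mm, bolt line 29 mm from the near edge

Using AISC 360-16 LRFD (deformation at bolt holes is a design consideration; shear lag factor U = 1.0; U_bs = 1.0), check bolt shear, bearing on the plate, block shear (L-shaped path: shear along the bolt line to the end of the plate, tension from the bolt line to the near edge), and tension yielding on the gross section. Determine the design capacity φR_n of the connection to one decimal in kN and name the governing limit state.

Bolt shear: A_b = π(16)²/4 = 201.06 mm². φR_n = 0.75 × 579 × 201.06 × 3 × 1 = 261.9 kN.
Bearing (6 mm plate, F_u = 450 MPa): end bolts L_c = 30 − 18/2 = 21, R_n = min(1.2×21×6×450, 2.4×16×6×450) = 68.04 kN/bolt; interior L_c = 64 − 18 = 46, R_n = 103.68 kN/bolt. φR_n = 0.75 × (1×68.04 + 2×103.68) = 206.6 kN.
Block shear: shear path 1×[30+2×64] = 1×158 mm, A_gv = 948, A_nv = 1×(158 − 2.5×20)×6 = 648 mm²; tension to near edge: (29 − 0.5×20)×6 = 114 mm². R_n = min(0.6×450×648, 0.6×345×948) + 1.0×450×114 = min(174.96, 196.24) + 51.3 = 226.26 kN. φR_n = 0.75 × 226.26 = 169.7 kN.
Tension yield (gross): A_g = 63×6 = 378 mm². φR_n = 0.90 × 345 × 378 = 117.4 kN.
Governing: min(261.9, 206.6, 169.7, 117.4) = 117.4 kN → gross-section yield.

117.4 kN (gross-section yield governs)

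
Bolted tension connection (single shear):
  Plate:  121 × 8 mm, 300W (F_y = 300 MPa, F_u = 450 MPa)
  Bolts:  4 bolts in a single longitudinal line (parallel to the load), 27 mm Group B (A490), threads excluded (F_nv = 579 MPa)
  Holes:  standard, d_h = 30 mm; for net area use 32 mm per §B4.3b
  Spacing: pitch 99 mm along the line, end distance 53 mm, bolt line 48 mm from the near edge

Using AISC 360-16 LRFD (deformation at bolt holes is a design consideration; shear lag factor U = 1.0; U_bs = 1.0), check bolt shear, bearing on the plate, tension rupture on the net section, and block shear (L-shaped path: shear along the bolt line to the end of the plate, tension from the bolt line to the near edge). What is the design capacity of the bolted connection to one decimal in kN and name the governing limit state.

240.3 kN (net-section rupture governs)

Bolt shear: A_b = π(27)²/4 = 572.56 mm². φR_n = 0.75 × 579 × 572.56 × 4 × 1 = 994.5 kN.
Bearing (8 mm plate, F_u = 450 MPa): end bolts L_c = 53 − 30/2 = 38, R_n = min(1.2×38×8×450, 2.4×27×8×450) = 164.16 kN/bolt; interior L_c = 99 − 30 = 69, R_n = 233.28 kN/bolt. φR_n = 0.75 × (1×164.16 + 3×233.28) = 648.0 kN.
Tension rupture (net): A_n = (121 − 1×32)×8 = 712 mm² (U = 1.0, A_e = A_n). φR_n = 0.75 × 450 × 712 = 240.3 kN.
Block shear: shear path 1×[53+3×99] = 1×350 mm, A_gv = 2800, A_nv = 1×(350 − 3.5×32)×8 = 1904 mm²; tension to near edge: (48 − 0.5×32)×8 = 256 mm². R_n = min(0.6×450×1904, 0.6×300×2800) + 1.0×450×256 = min(514.08, 504) + 115.2 = 619.2 kN. φR_n = 0.75 × 619.2 = 464.4 kN.
Governing: min(994.5, 648.0, 240.3, 464.4) = 240.3 kN → net-section rupture.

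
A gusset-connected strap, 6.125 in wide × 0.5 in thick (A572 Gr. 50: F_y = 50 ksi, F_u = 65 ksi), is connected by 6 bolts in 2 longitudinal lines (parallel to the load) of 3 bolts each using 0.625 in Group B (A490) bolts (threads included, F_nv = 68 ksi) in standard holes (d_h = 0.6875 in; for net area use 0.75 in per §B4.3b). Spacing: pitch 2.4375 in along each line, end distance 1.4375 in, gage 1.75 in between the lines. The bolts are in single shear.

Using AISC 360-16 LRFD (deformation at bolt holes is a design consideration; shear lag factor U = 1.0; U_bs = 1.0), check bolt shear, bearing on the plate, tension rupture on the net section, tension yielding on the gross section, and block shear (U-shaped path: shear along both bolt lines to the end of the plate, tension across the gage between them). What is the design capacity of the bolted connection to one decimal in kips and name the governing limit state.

93.9 kips (bolt shear governs)

Bolt shear: A_b = π(0.625)²/4 = 0.3068 in². φR_n = 0.75 × 68 × 0.3068 × 6 × 1 = 93.9 kips.
Bearing (0.5 in plate, F_u = 65 ksi): end bolts L_c = 1.4375 − 0.6875/2 = 1.09375, R_n = min(1.2×1.09375×0.5×65, 2.4×0.625×0.5×65) = 42.656 kips/bolt; interior L_c = 2.4375 − 0.6875 = 1.75, R_n = 48.75 kips/bolt. φR_n = 0.75 × (2×42.656 + 4×48.75) = 210.2 kips.
Tension rupture (net): A_n = (6.125 − 2×0.75)×0.5 = 2.3125 in² (U = 1.0, A_e = A_n). φR_n = 0.75 × 65 × 2.3125 = 112.7 kips.
Tension yield (gross): A_g = 6.125×0.5 = 3.0625 in². φR_n = 0.90 × 50 × 3.0625 = 137.8 kips.
Block shear: shear path 2×[1.4375+2×2.4375] = 2×6.3125 in, A_gv = 6.3125, A_nv = 2×(6.3125 − 2.5×0.75)×0.5 = 4.4375 in²; tension across gage: (1.75 − 1×0.75)×0.5 = 0.5 in². R_n = min(0.6×65×4.4375, 0.6×50×6.3125) + 1.0×65×0.5 = min(173.06, 189.38) + 32.5 = 205.56 kips. φR_n = 0.75 × 205.56 = 154.2 kips.
Governing: min(93.9, 210.2, 112.7, 137.8, 154.2) = 93.9 kips → bolt shear.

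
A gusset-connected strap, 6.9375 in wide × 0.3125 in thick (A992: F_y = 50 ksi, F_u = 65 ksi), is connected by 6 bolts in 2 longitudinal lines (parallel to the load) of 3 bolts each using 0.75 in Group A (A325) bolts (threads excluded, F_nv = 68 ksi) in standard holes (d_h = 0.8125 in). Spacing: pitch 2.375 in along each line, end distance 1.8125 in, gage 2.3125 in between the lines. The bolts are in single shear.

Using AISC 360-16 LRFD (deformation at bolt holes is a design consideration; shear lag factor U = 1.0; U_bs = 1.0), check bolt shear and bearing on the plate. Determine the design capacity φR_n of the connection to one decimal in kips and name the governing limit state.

135.2 kips (bolt shear governs)

Bolt shear: A_b = π(0.75)²/4 = 0.44179 in². φR_n = 0.75 × 68 × 0.44179 × 6 × 1 = 135.2 kips.
Bearing (0.3125 in plate, F_u = 65 ksi): end bolts L_c = 1.8125 − 0.8125/2 = 1.40625, R_n = min(1.2×1.40625×0.3125×65, 2.4×0.75×0.3125×65) = 34.277 kips/bolt; interior L_c = 2.375 − 0.8125 = 1.5625, R_n = 36.563 kips/bolt. φR_n = 0.75 × (2×34.277 + 4×36.563) = 161.1 kips.
Governing: min(135.2, 161.1) = 135.2 kips → bolt shear.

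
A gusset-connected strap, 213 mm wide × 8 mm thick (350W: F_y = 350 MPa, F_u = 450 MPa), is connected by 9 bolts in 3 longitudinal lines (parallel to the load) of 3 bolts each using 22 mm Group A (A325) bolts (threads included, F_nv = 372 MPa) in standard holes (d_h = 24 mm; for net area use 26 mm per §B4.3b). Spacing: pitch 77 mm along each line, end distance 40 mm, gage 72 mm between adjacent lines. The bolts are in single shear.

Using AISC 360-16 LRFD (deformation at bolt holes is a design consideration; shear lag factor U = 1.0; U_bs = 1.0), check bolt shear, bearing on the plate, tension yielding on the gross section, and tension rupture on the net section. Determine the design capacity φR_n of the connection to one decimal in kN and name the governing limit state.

364.5 kN (net-section rupture governs)

Bolt shear: A_b = π(22)²/4 = 380.13 mm². φR_n = 0.75 × 372 × 380.13 × 9 × 1 = 954.5 kN.
Bearing (8 mm plate, F_u = 450 MPa): end bolts L_c = 40 − 24/2 = 28, R_n = min(1.2×28×8×450, 2.4×22×8×450) = 120.96 kN/bolt; interior L_c = 77 − 24 = 53, R_n = 190.08 kN/bolt. φR_n = 0.75 × (3×120.96 + 6×190.08) = 1127.5 kN.
Tension yield (gross): A_g = 213×8 = 1704 mm². φR_n = 0.90 × 350 × 1704 = 536.8 kN.
Tension rupture (net): A_n = (213 − 3×26)×8 = 1080 mm² (U = 1.0, A_e = A_n). φR_n = 0.75 × 450 × 1080 = 364.5 kN.
Governing: min(954.5, 1127.5, 536.8, 364.5) = 364.5 kN → net-section rupture.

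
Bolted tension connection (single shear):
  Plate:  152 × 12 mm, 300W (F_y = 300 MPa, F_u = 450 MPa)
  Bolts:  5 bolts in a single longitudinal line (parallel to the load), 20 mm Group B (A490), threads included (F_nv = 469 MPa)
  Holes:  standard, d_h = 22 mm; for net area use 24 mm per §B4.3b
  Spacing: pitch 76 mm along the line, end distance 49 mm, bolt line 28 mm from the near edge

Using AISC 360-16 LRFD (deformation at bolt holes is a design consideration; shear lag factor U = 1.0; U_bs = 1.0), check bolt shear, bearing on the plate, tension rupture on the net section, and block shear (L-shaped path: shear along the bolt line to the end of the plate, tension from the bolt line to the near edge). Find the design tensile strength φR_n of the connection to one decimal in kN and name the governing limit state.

Bolt shear: A_b = π(20)²/4 = 314.16 mm². φR_n = 0.75 × 469 × 314.16 × 5 × 1 = 552.5 kN.
Bearing (12 mm plate, F_u = 450 MPa): end bolts L_c = 49 − 22/2 = 38, R_n = min(1.2×38×12×450, 2.4×20×12×450) = 246.24 kN/bolt; interior L_c = 76 − 22 = 54, R_n = 259.2 kN/bolt. φR_n = 0.75 × (1×246.24 + 4×259.2) = 962.3 kN.
Tension rupture (net): A_n = (152 − 1×24)×12 = 1536 mm² (U = 1.0, A_e = A_n). φR_n = 0.75 × 450 × 1536 = 518.4 kN.
Block shear: shear path 1×[49+4×76] = 1×353 mm, A_gv = 4236, A_nv = 1×(353 − 4.5×24)×12 = 2940 mm²; tension to near edge: (28 − 0.5×24)×12 = 192 mm². R_n = min(0.6×450×2940, 0.6×300×4236) + 1.0×450×192 = min(793.8, 762.48) + 86.4 = 848.88 kN. φR_n = 0.75 × 848.88 = 636.7 kN.
Governing: min(552.5, 962.3, 518.4, 636.7) = 518.4 kN → net-section rupture.

518.4 kN (net-section rupture governs)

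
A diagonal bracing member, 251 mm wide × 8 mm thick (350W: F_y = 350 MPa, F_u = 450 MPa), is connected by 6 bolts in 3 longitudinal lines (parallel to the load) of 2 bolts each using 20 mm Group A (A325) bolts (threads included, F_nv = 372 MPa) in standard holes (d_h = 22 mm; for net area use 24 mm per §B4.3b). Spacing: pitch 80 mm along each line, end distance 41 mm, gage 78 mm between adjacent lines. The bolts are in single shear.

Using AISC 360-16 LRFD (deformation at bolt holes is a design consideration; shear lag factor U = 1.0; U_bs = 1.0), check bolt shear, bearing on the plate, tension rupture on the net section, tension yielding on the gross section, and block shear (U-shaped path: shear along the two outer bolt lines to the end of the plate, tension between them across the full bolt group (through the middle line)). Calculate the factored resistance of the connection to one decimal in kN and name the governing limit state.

483.3 kN (net-section rupture governs)

Bolt shear: A_b = π(20)²/4 = 314.16 mm². φR_n = 0.75 × 372 × 314.16 × 6 × 1 = 525.9 kN.
Bearing (8 mm plate, F_u = 450 MPa): end bolts L_c = 41 − 22/2 = 30, R_n = min(1.2×30×8×450, 2.4×20×8×450) = 129.6 kN/bolt; interior L_c = 80 − 22 = 58, R_n = 172.8 kN/bolt. φR_n = 0.75 × (3×129.6 + 3×172.8) = 680.4 kN.
Tension rupture (net): A_n = (251 − 3×24)×8 = 1432 mm² (U = 1.0, A_e = A_n). φR_n = 0.75 × 450 × 1432 = 483.3 kN.
Tension yield (gross): A_g = 251×8 = 2008 mm². φR_n = 0.90 × 350 × 2008 = 632.5 kN.
Block shear: shear path 2×[41+1×80] = 2×121 mm, A_gv = 1936, A_nv = 2×(121 − 1.5×24)×8 = 1360 mm²; tension across gage: (156 − 2×24)×8 = 864 mm². R_n = min(0.6×450×1360, 0.6×350×1936) + 1.0×450×864 = min(367.2, 406.56) + 388.8 = 756 kN. φR_n = 0.75 × 756 = 567.0 kN.
Governing: min(525.9, 680.4, 483.3, 632.5, 567.0) = 483.3 kN → net-section rupture.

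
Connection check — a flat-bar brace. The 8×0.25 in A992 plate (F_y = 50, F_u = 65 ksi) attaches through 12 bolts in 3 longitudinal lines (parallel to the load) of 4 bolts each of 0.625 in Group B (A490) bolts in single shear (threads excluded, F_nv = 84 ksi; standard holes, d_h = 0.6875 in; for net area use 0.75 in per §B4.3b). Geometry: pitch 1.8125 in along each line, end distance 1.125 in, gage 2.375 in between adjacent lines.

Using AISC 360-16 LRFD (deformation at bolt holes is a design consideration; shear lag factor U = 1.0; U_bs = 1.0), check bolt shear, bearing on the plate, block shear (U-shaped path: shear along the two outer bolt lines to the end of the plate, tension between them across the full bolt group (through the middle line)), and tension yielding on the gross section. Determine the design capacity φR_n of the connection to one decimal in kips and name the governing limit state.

Bolt shear: A_b = π(0.625)²/4 = 0.3068 in². φR_n = 0.75 × 84 × 0.3068 × 12 × 1 = 231.9 kips.
Bearing (0.25 in plate, F_u = 65 ksi): end bolts L_c = 1.125 − 0.6875/2 = 0.78125, R_n = min(1.2×0.78125×0.25×65, 2.4×0.625×0.25×65) = 15.234 kips/bolt; interior L_c = 1.8125 − 0.6875 = 1.125, R_n = 21.938 kips/bolt. φR_n = 0.75 × (3×15.234 + 9×21.938) = 182.4 kips.
Block shear: shear path 2×[1.125+3×1.8125] = 2×6.5625 in, A_gv = 3.2813, A_nv = 2×(6.5625 − 3.5×0.75)×0.25 = 1.9688 in²; tension across gage: (4.75 − 2×0.75)×0.25 = 0.8125 in². R_n = min(0.6×65×1.9688, 0.6×50×3.2813) + 1.0×65×0.8125 = min(76.783, 98.439) + 52.813 = 129.6 kips. φR_n = 0.75 × 129.6 = 97.2 kips.
Tension yield (gross): A_g = 8×0.25 = 2 in². φR_n = 0.90 × 50 × 2 = 90.0 kips.
Governing: min(231.9, 182.4, 97.2, 90.0) = 90.0 kips → gross-section yield.

90.0 kips (gross-section yield governs)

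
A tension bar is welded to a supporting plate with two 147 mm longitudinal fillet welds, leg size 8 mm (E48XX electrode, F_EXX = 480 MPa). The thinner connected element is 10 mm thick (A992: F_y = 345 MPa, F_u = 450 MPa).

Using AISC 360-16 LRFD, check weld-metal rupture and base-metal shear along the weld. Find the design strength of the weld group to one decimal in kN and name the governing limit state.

Weld metal: throat = 0.707×8 = 5.656 mm, L = 2×147 = 294 mm. φR_n = 0.75 × 0.6 × 480 × 5.656 × 294 = 359.2 kN.
Base metal shear (10 mm plate): yield φR_n = 1.0×0.6×345×10×294 = 608.6 kN; rupture φR_n = 0.75×0.6×450×10×294 = 595.4 kN; take 595.4 kN (rupture).
Governing: min(359.2, 595.4) = 359.2 kN → weld metal.

359.2 kN (weld metal governs)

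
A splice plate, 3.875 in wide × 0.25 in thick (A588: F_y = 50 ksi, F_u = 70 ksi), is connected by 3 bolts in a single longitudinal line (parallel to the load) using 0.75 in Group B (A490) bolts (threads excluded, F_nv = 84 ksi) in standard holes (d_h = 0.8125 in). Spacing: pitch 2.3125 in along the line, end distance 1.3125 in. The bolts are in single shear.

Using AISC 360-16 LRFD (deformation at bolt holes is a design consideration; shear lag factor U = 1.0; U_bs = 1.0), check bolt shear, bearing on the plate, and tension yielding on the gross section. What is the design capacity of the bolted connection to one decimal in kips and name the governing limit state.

Bolt shear: A_b = π(0.75)²/4 = 0.44179 in². φR_n = 0.75 × 84 × 0.44179 × 3 × 1 = 83.5 kips.
Bearing (0.25 in plate, F_u = 70 ksi): end bolts L_c = 1.3125 − 0.8125/2 = 0.90625, R_n = min(1.2×0.90625×0.25×70, 2.4×0.75×0.25×70) = 19.031 kips/bolt; interior L_c = 2.3125 − 0.8125 = 1.5, R_n = 31.5 kips/bolt. φR_n = 0.75 × (1×19.031 + 2×31.5) = 61.5 kips.
Tension yield (gross): A_g = 3.875×0.25 = 0.96875 in². φR_n = 0.90 × 50 × 0.96875 = 43.6 kips.
Governing: min(83.5, 61.5, 43.6) = 43.6 kips → gross-section yield.

43.6 kips (gross-section yield governs)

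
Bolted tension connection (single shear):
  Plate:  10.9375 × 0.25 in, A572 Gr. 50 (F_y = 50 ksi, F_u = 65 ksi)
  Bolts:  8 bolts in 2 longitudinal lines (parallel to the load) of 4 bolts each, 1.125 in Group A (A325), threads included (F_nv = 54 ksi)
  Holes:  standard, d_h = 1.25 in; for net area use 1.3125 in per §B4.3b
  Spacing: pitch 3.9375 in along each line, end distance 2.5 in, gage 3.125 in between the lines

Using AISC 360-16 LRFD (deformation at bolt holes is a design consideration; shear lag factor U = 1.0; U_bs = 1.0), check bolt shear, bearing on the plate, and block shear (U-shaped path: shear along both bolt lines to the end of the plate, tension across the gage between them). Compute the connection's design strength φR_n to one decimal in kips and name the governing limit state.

Bolt shear: A_b = π(1.125)²/4 = 0.99402 in². φR_n = 0.75 × 54 × 0.99402 × 8 × 1 = 322.1 kips.
Bearing (0.25 in plate, F_u = 65 ksi): end bolts L_c = 2.5 − 1.25/2 = 1.875, R_n = min(1.2×1.875×0.25×65, 2.4×1.125×0.25×65) = 36.563 kips/bolt; interior L_c = 3.9375 − 1.25 = 2.6875, R_n = 43.875 kips/bolt. φR_n = 0.75 × (2×36.563 + 6×43.875) = 252.3 kips.
Block shear: shear path 2×[2.5+3×3.9375] = 2×14.3125 in, A_gv = 7.1563, A_nv = 2×(14.3125 − 3.5×1.3125)×0.25 = 4.8594 in²; tension across gage: (3.125 − 1×1.3125)×0.25 = 0.45313 in². R_n = min(0.6×65×4.8594, 0.6×50×7.1563) + 1.0×65×0.45313 = min(189.52, 214.69) + 29.453 = 218.97 kips. φR_n = 0.75 × 218.97 = 164.2 kips.
Governing: min(322.1, 252.3, 164.2) = 164.2 kips → block shear.

164.2 kips (block shear governs)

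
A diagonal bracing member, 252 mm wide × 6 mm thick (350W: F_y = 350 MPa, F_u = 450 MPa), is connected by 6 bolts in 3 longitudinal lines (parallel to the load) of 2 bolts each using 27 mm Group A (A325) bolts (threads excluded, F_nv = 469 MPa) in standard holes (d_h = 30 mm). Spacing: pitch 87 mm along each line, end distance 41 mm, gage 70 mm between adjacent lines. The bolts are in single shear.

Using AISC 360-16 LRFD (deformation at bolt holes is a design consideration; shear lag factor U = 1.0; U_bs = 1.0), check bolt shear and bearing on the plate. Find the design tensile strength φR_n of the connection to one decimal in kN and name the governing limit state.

Bolt shear: A_b = π(27)²/4 = 572.56 mm². φR_n = 0.75 × 469 × 572.56 × 6 × 1 = 1208.4 kN.
Bearing (6 mm plate, F_u = 450 MPa): end bolts L_c = 41 − 30/2 = 26, R_n = min(1.2×26×6×450, 2.4×27×6×450) = 84.24 kN/bolt; interior L_c = 87 − 30 = 57, R_n = 174.96 kN/bolt. φR_n = 0.75 × (3×84.24 + 3×174.96) = 583.2 kN.
Governing: min(1208.4, 583.2) = 583.2 kN → bearing.

583.2 kN (bearing governs)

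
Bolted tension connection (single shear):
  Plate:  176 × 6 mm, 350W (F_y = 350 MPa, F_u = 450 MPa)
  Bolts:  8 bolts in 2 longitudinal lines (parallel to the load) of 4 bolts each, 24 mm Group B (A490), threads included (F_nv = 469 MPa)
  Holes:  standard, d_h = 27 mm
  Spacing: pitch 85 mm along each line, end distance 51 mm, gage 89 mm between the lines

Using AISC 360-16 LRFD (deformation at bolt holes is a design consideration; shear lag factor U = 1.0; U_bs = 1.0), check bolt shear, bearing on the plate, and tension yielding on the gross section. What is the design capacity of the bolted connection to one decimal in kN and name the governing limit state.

Bolt shear: A_b = π(24)²/4 = 452.39 mm². φR_n = 0.75 × 469 × 452.39 × 8 × 1 = 1273.0 kN.
Bearing (6 mm plate, F_u = 450 MPa): end bolts L_c = 51 − 27/2 = 37.5, R_n = min(1.2×37.5×6×450, 2.4×24×6×450) = 121.5 kN/bolt; interior L_c = 85 − 27 = 58, R_n = 155.52 kN/bolt. φR_n = 0.75 × (2×121.5 + 6×155.52) = 882.1 kN.
Tension yield (gross): A_g = 176×6 = 1056 mm². φR_n = 0.90 × 350 × 1056 = 332.6 kN.
Governing: min(1273.0, 882.1, 332.6) = 332.6 kN → gross-section yield.

332.6 kN (gross-section yield governs)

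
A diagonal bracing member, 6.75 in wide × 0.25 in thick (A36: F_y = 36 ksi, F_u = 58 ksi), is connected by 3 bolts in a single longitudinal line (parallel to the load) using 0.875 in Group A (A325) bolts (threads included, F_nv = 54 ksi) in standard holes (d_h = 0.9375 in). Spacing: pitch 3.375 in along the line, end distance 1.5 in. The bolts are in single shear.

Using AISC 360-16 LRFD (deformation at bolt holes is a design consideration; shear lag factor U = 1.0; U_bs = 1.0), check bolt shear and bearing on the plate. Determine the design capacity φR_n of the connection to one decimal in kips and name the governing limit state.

Bolt shear: A_b = π(0.875)²/4 = 0.60132 in². φR_n = 0.75 × 54 × 0.60132 × 3 × 1 = 73.1 kips.
Bearing (0.25 in plate, F_u = 58 ksi): end bolts L_c = 1.5 − 0.9375/2 = 1.03125, R_n = min(1.2×1.03125×0.25×58, 2.4×0.875×0.25×58) = 17.944 kips/bolt; interior L_c = 3.375 − 0.9375 = 2.4375, R_n = 30.45 kips/bolt. φR_n = 0.75 × (1×17.944 + 2×30.45) = 59.1 kips.
Governing: min(73.1, 59.1) = 59.1 kips → bearing.

59.1 kips (bearing governs)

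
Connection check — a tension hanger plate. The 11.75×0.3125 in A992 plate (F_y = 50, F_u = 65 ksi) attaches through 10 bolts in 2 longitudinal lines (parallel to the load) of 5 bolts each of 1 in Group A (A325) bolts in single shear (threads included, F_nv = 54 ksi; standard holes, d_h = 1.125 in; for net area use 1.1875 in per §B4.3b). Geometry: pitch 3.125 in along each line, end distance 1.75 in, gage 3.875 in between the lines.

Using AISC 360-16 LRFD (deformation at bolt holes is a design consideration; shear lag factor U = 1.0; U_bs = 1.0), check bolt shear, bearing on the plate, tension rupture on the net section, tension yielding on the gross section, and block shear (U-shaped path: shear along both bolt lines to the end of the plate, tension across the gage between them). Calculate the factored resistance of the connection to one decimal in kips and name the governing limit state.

142.8 kips (net-section rupture governs)

Bolt shear: A_b = π(1)²/4 = 0.7854 in². φR_n = 0.75 × 54 × 0.7854 × 10 × 1 = 318.1 kips.
Bearing (0.3125 in plate, F_u = 65 ksi): end bolts L_c = 1.75 − 1.125/2 = 1.1875, R_n = min(1.2×1.1875×0.3125×65, 2.4×1×0.3125×65) = 28.945 kips/bolt; interior L_c = 3.125 − 1.125 = 2, R_n = 48.75 kips/bolt. φR_n = 0.75 × (2×28.945 + 8×48.75) = 335.9 kips.
Tension rupture (net): A_n = (11.75 − 2×1.1875)×0.3125 = 2.9297 in² (U = 1.0, A_e = A_n). φR_n = 0.75 × 65 × 2.9297 = 142.8 kips.
Tension yield (gross): A_g = 11.75×0.3125 = 3.6719 in². φR_n = 0.90 × 50 × 3.6719 = 165.2 kips.
Block shear: shear path 2×[1.75+4×3.125] = 2×14.25 in, A_gv = 8.9063, A_nv = 2×(14.25 − 4.5×1.1875)×0.3125 = 5.5664 in²; tension across gage: (3.875 − 1×1.1875)×0.3125 = 0.83984 in². R_n = min(0.6×65×5.5664, 0.6×50×8.9063) + 1.0×65×0.83984 = min(217.09, 267.19) + 54.59 = 271.68 kips. φR_n = 0.75 × 271.68 = 203.8 kips.
Governing: min(318.1, 335.9, 142.8, 165.2, 203.8) = 142.8 kips → net-section rupture.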